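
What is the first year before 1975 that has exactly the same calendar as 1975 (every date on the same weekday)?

1969

Two years share a calendar iff Jan 1 falls on the same weekday and both are leap or both are common. 1975: Jan 1 is Wednesday, common year.
1974: Jan 1 Tuesday, common
1973: Jan 1 Monday, common
1972: Jan 1 Saturday, leap
1971: Jan 1 Friday, common
1970: Jan 1 Thursday, common
1969: Jan 1 Wednesday, common
1969 matches on both conditions.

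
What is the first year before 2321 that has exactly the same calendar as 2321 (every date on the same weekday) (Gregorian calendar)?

2310

Two years share a calendar iff Jan 1 falls on the same weekday and both are leap or both are common. 2321: Jan 1 is Saturday, common year.
2320: Jan 1 Thursday, leap
2319: Jan 1 Wednesday, common
2318: Jan 1 Tuesday, common
2317: Jan 1 Monday, common
2316: Jan 1 Saturday, leap
2315: Jan 1 Friday, common
2314: Jan 1 Thursday, common
2313: Jan 1 Wednesday, common
2312: Jan 1 Monday, leap
2311: Jan 1 Sunday, common
2310: Jan 1 Saturday, common
2310 matches on both conditions.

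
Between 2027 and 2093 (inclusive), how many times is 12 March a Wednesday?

Track 12 March's weekday year by year (advancing +1, or +2 across a Feb 29):
  2027: Fri  2028: Sun (+2)  2029: Mon (+1)  2030: Tue (+1)  2031: Wed (+1) ✓
  2032: Fri (+2)  2033: Sat (+1)  2034: Sun (+1)  2035: Mon (+1)  2036: Wed (+2) ✓
  2037: Thu (+1)  2038: Fri (+1)  2039: Sat (+1)  2040: Mon (+2)  … (39 more years) …
  2080: Tue (+2)  2081: Wed (+1) ✓  2082: Thu (+1)  2083: Fri (+1)  2084: Sun (+2)
  2085: Mon (+1)  2086: Tue (+1)  2087: Wed (+1) ✓  2088: Fri (+2)  2089: Sat (+1)
  2090: Sun (+1)  2091: Mon (+1)  2092: Wed (+2) ✓  2093: Thu (+1)
Wednesday years: 2031, 2036, 2042, 2053, 2059, 2064, 2070, 2081, 2087, 2092 — 10 in total.

10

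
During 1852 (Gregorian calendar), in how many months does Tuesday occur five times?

4

A month of length L has five Tuesdays iff its first Tuesday is on day ≤ L−28 (so day 1–3 in a 31-day month, 1–2 in a 30-day month, day 1 in a leap February).
Checking each month of 1852: Jan starts Thu (31d); Feb starts Sun (29d); Mar starts Mon (31d) ✓; Apr starts Thu (30d); May starts Sat (31d); Jun starts Tue (30d) ✓; Jul starts Thu (31d); Aug starts Sun (31d) ✓; Sep starts Wed (30d); Oct starts Fri (31d); Nov starts Mon (30d) ✓; Dec starts Wed (31d).
Five-Tuesday months: March, June, August, November → 4.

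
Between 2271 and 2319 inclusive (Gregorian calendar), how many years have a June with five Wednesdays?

12

June has 30 days; it has five Wednesdays when Wednesday falls among the first (month-length − 28) days — i.e. when June 1 is one of Wednesday/Tuesday.
June 1 by year: 2271:Thu 2272:Sat 2273:Sun 2274:Mon 2275:Tue✓ 2276:Thu 2277:Fri 2278:Sat 2279:Sun 2280:Tue✓ 2281:Wed✓ 2282:Thu 2283:Fri 2284:Sun 2285:Mon …(19 more)… 2305:Thu 2306:Fri 2307:Sat 2308:Mon 2309:Tue✓ 2310:Wed✓ 2311:Thu 2312:Sat 2313:Sun 2314:Mon 2315:Tue✓ 2316:Thu 2317:Fri 2318:Sat 2319:Sun
Years with five Wednesdays: 2275, 2280, 2281, 2286, 2287, 2292, 2297, 2298, 2304, 2309, 2310, 2315 → 12.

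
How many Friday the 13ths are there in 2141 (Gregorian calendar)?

Check the 13th of each month of 2141: Jan 13: Fri, Feb 13: Mon, Mar 13: Mon, Apr 13: Thu, May 13: Sat, Jun 13: Tue, Jul 13: Thu, Aug 13: Sun, Sep 13: Wed, Oct 13: Fri, Nov 13: Mon, Dec 13: Wed.
Friday occurs in January, October — 2 months.

2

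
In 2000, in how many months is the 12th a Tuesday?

Check the 12th of each month of 2000: Jan 12: Wed, Feb 12: Sat, Mar 12: Sun, Apr 12: Wed, May 12: Fri, Jun 12: Mon, Jul 12: Wed, Aug 12: Sat, Sep 12: Tue, Oct 12: Thu, Nov 12: Sun, Dec 12: Tue.
Tuesday occurs in September, December — 2 months.

2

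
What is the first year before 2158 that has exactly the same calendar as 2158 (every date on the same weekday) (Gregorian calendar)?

Two years share a calendar iff Jan 1 falls on the same weekday and both are leap or both are common. 2158: Jan 1 is Sunday, common year.
2157: Jan 1 Saturday, common
2156: Jan 1 Thursday, leap
2155: Jan 1 Wednesday, common
2154: Jan 1 Tuesday, common
2153: Jan 1 Monday, common
2152: Jan 1 Saturday, leap
2151: Jan 1 Friday, common
2150: Jan 1 Thursday, common
2149: Jan 1 Wednesday, common
2148: Jan 1 Monday, leap
2147: Jan 1 Sunday, common
2147 matches on both conditions.

2147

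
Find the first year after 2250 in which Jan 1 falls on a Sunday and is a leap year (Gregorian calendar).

2260

Jan 1 advances by 2 weekdays after a leap year and by 1 after a common year.
2250: Jan 1 is Tuesday.
2251: Wednesday
2252: Thursday (leap)
2253: Saturday
2254: Sunday
2255: Monday
2256: Tuesday (leap)
2257: Thursday
2258: Friday
2259: Saturday
2260: Sunday (leap)
2260 begins on a Sunday and is a leap year.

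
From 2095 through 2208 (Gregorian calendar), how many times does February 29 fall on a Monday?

Leap years in 2095–2208: 27 of them.
Feb 29 weekday advances by 5 (mod 7) from one leap year to the next four years later (or differs when a century non-leap intervenes).
Leap-day weekdays: 2096:Wed 2104:Fri 2108:Wed 2112:Mon✓ 2116:Sat 2120:Thu 2124:Tue 2128:Sun 2132:Fri 2136:Wed 2140:Mon✓ 2144:Sat 2148:Thu 2152:Tue 2156:Sun 2160:Fri 2164:Wed 2168:Mon✓ 2172:Sat 2176:Thu 2180:Tue 2184:Sun 2188:Fri 2192:Wed 2196:Mon✓ 2204:Wed 2208:Mon✓
Monday: 2112, 2140, 2168, 2196, 2208 → 5.

5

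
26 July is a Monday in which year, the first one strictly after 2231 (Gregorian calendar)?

From one year to the next, a fixed date's weekday advances by 1, or by 2 when a Feb 29 lies between the two dates.
2231: July 26 is Tuesday.
2232: Thursday (+2)
2233: Friday (+1)
2234: Saturday (+1)
2235: Sunday (+1)
2236: Tuesday (+2)
2237: Wednesday (+1)
2238: Thursday (+1)
2239: Friday (+1)
2240: Sunday (+2)
2241: Monday (+1)
26 July falls on a Monday in 2241.

2241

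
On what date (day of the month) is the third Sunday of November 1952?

November 1, 1952 is a Saturday, so the first Sunday is the 2nd.
The third Sunday is 2 + 14 = 16.

16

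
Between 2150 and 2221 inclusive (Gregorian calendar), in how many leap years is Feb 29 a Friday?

Leap years in 2150–2221: 17 of them.
Feb 29 weekday advances by 5 (mod 7) from one leap year to the next four years later (or differs when a century non-leap intervenes).
Leap-day weekdays: 2152:Tue 2156:Sun 2160:Fri✓ 2164:Wed 2168:Mon 2172:Sat 2176:Thu 2180:Tue 2184:Sun 2188:Fri✓ 2192:Wed 2196:Mon 2204:Wed 2208:Mon 2212:Sat 2216:Thu 2220:Tue
Friday: 2160, 2188 → 2.

2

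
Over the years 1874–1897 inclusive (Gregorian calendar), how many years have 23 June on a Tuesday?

4

Track 23 June's weekday year by year (advancing +1, or +2 across a Feb 29):
  1874: Tue ✓  1875: Wed (+1)  1876: Fri (+2)  1877: Sat (+1)  1878: Sun (+1)
  1879: Mon (+1)  1880: Wed (+2)  1881: Thu (+1)  1882: Fri (+1)  1883: Sat (+1)
  1884: Mon (+2)  1885: Tue (+1) ✓  1886: Wed (+1)  1887: Thu (+1)  1888: Sat (+2)
  1889: Sun (+1)  1890: Mon (+1)  1891: Tue (+1) ✓  1892: Thu (+2)  1893: Fri (+1)
  1894: Sat (+1)  1895: Sun (+1)  1896: Tue (+2) ✓  1897: Wed (+1)
Tuesday years: 1874, 1885, 1891, 1896 — 4 in total.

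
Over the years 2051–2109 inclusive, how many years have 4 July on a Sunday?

9

Track 4 July's weekday year by year (advancing +1, or +2 across a Feb 29):
  2051: Tue  2052: Thu (+2)  2053: Fri (+1)  2054: Sat (+1)  2055: Sun (+1) ✓
  2056: Tue (+2)  2057: Wed (+1)  2058: Thu (+1)  2059: Fri (+1)  2060: Sun (+2) ✓
  2061: Mon (+1)  2062: Tue (+1)  2063: Wed (+1)  2064: Fri (+2)  … (31 more years) …
  2096: Wed (+2)  2097: Thu (+1)  2098: Fri (+1)  2099: Sat (+1)  2100: Sun (+1) ✓
  2101: Mon (+1)  2102: Tue (+1)  2103: Wed (+1)  2104: Fri (+2)  2105: Sat (+1)
  2106: Sun (+1) ✓  2107: Mon (+1)  2108: Wed (+2)  2109: Thu (+1)
Sunday years: 2055, 2060, 2066, 2077, 2083, 2088, 2094, 2100, 2106 — 9 in total.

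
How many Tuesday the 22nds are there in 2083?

Check the 22nd of each month of 2083: Jan 22: Fri, Feb 22: Mon, Mar 22: Mon, Apr 22: Thu, May 22: Sat, Jun 22: Tue, Jul 22: Thu, Aug 22: Sun, Sep 22: Wed, Oct 22: Fri, Nov 22: Mon, Dec 22: Wed.
Tuesday occurs in June — 1 month.

1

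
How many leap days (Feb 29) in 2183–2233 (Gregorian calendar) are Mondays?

2

Leap years in 2183–2233: 12 of them.
Feb 29 weekday advances by 5 (mod 7) from one leap year to the next four years later (or differs when a century non-leap intervenes).
Leap-day weekdays: 2184:Sun 2188:Fri 2192:Wed 2196:Mon✓ 2204:Wed 2208:Mon✓ 2212:Sat 2216:Thu 2220:Tue 2224:Sun 2228:Fri 2232:Wed
Monday: 2196, 2208 → 2.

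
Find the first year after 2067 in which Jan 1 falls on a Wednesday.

Jan 1 advances by 2 weekdays after a leap year and by 1 after a common year.
2067: Jan 1 is Saturday.
2068: Sunday (leap)
2069: Tuesday
2070: Wednesday
2070 begins on a Wednesday

2070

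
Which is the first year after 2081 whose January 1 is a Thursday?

2082

Jan 1 advances by 2 weekdays after a leap year and by 1 after a common year.
2081: Jan 1 is Wednesday.
2082: Thursday
2082 begins on a Thursday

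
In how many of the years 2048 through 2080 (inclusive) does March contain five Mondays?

14

March has 31 days; it has five Mondays when Monday falls among the first (month-length − 28) days — i.e. when March 1 is one of Monday/Sunday/Saturday.
March 1 by year: 2048:Sun✓ 2049:Mon✓ 2050:Tue 2051:Wed 2052:Fri 2053:Sat✓ 2054:Sun✓ 2055:Mon✓ 2056:Wed 2057:Thu 2058:Fri 2059:Sat✓ 2060:Mon✓ 2061:Tue 2062:Wed …(3 more)… 2066:Mon✓ 2067:Tue 2068:Thu 2069:Fri 2070:Sat✓ 2071:Sun✓ 2072:Tue 2073:Wed 2074:Thu 2075:Fri 2076:Sun✓ 2077:Mon✓ 2078:Tue 2079:Wed 2080:Fri
Years with five Mondays: 2048, 2049, 2053, 2054, 2055, 2059, 2060, 2064, 2065, 2066, 2070, 2071, 2076, 2077 → 14.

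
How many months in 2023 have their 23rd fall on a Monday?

Check the 23rd of each month of 2023: Jan 23: Mon, Feb 23: Thu, Mar 23: Thu, Apr 23: Sun, May 23: Tue, Jun 23: Fri, Jul 23: Sun, Aug 23: Wed, Sep 23: Sat, Oct 23: Mon, Nov 23: Thu, Dec 23: Sat.
Monday occurs in January, October — 2 months.

2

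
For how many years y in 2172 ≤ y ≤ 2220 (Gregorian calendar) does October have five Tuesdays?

20

October has 31 days; it has five Tuesdays when Tuesday falls among the first (month-length − 28) days — i.e. when October 1 is one of Tuesday/Monday/Sunday.
October 1 by year: 2172:Thu 2173:Fri 2174:Sat 2175:Sun✓ 2176:Tue✓ 2177:Wed 2178:Thu 2179:Fri 2180:Sun✓ 2181:Mon✓ 2182:Tue✓ 2183:Wed 2184:Fri 2185:Sat 2186:Sun✓ …(19 more)… 2206:Wed 2207:Thu 2208:Sat 2209:Sun✓ 2210:Mon✓ 2211:Tue✓ 2212:Thu 2213:Fri 2214:Sat 2215:Sun✓ 2216:Tue✓ 2217:Wed 2218:Thu 2219:Fri 2220:Sun✓
Years with five Tuesdays: 2175, 2176, 2180, 2181, 2182, 2186, 2187, 2192, 2193, 2197, 2198, 2199, 2204, 2205, 2209, 2210, 2211, 2215, 2216, 2220 → 20.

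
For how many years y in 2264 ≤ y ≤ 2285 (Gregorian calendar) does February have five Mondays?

1

February has 28 days (29 in leap years); it has five Mondays when Monday falls among the first (month-length − 28) days — i.e. when February 1 is Monday in a leap year (never in a common year).
February 1 by year: 2264:Mon✓ 2265:Wed 2266:Thu 2267:Fri 2268:Sat 2269:Mon 2270:Tue 2271:Wed 2272:Thu 2273:Sat 2274:Sun 2275:Mon 2276:Tue 2277:Thu 2278:Fri 2279:Sat 2280:Sun 2281:Tue 2282:Wed 2283:Thu 2284:Fri 2285:Sun
Years with five Mondays: 2264 → 1.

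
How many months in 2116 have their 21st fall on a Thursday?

1

Check the 21st of each month of 2116: Jan 21: Tue, Feb 21: Fri, Mar 21: Sat, Apr 21: Tue, May 21: Thu, Jun 21: Sun, Jul 21: Tue, Aug 21: Fri, Sep 21: Mon, Oct 21: Wed, Nov 21: Sat, Dec 21: Mon.
Thursday occurs in May — 1 month.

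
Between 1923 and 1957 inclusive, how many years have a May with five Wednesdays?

May has 31 days; it has five Wednesdays when Wednesday falls among the first (month-length − 28) days — i.e. when May 1 is one of Wednesday/Tuesday/Monday.
May 1 by year: 1923:Tue✓ 1924:Thu 1925:Fri 1926:Sat 1927:Sun 1928:Tue✓ 1929:Wed✓ 1930:Thu 1931:Fri 1932:Sun 1933:Mon✓ 1934:Tue✓ 1935:Wed✓ 1936:Fri 1937:Sat …(5 more)… 1943:Sat 1944:Mon✓ 1945:Tue✓ 1946:Wed✓ 1947:Thu 1948:Sat 1949:Sun 1950:Mon✓ 1951:Tue✓ 1952:Thu 1953:Fri 1954:Sat 1955:Sun 1956:Tue✓ 1957:Wed✓
Years with five Wednesdays: 1923, 1928, 1929, 1933, 1934, 1935, 1939, 1940, 1944, 1945, 1946, 1950, 1951, 1956, 1957 → 15.

15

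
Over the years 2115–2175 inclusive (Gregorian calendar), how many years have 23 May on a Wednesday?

Track 23 May's weekday year by year (advancing +1, or +2 across a Feb 29):
  2115: Thu  2116: Sat (+2)  2117: Sun (+1)  2118: Mon (+1)  2119: Tue (+1)
  2120: Thu (+2)  2121: Fri (+1)  2122: Sat (+1)  2123: Sun (+1)  2124: Tue (+2)
  2125: Wed (+1) ✓  2126: Thu (+1)  2127: Fri (+1)  2128: Sun (+2)  … (33 more years) …
  2162: Sun (+1)  2163: Mon (+1)  2164: Wed (+2) ✓  2165: Thu (+1)  2166: Fri (+1)
  2167: Sat (+1)  2168: Mon (+2)  2169: Tue (+1)  2170: Wed (+1) ✓  2171: Thu (+1)
  2172: Sat (+2)  2173: Sun (+1)  2174: Mon (+1)  2175: Tue (+1)
Wednesday years: 2125, 2131, 2136, 2142, 2153, 2159, 2164, 2170 — 8 in total.

8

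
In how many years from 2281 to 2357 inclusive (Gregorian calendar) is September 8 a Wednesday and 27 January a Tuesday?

Check each year's weekday for September 8 and 27 January:
  2281: Thu/Thu  2282: Fri/Fri  2283: Sat/Sat  2284: Mon/Sun  2285: Tue/Tue  2286: Wed/Wed  2287: Thu/Thu  2288: Sat/Fri  2289: Sun/Sun  2290: Mon/Mon  2291: Tue/Tue  2292: Thu/Wed  2293: Fri/Fri  2294: Sat/Sat  …(49 more)…  2344: Fri/Thu  2345: Sat/Sat  2346: Sun/Sun  2347: Mon/Mon  2348: Wed/Tue ✓  2349: Thu/Thu  2350: Fri/Fri  2351: Sat/Sat  2352: Mon/Sun  2353: Tue/Tue  2354: Wed/Wed  2355: Thu/Thu  2356: Sat/Fri  2357: Sun/Sun
Both conditions hold in: 2320, 2348 — 2.

2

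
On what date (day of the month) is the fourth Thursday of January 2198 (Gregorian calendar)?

January 1, 2198 is a Monday, so the first Thursday is the 4th.
The fourth Thursday is 4 + 21 = 25.

25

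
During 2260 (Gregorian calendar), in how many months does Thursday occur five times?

A month of length L has five Thursdays iff its first Thursday is on day ≤ L−28 (so day 1–3 in a 31-day month, 1–2 in a 30-day month, day 1 in a leap February).
Checking each month of 2260: Jan starts Sun (31d); Feb starts Wed (29d); Mar starts Thu (31d) ✓; Apr starts Sun (30d); May starts Tue (31d) ✓; Jun starts Fri (30d); Jul starts Sun (31d); Aug starts Wed (31d) ✓; Sep starts Sat (30d); Oct starts Mon (31d); Nov starts Thu (30d) ✓; Dec starts Sat (31d).
Five-Thursday months: March, May, August, November → 4.

4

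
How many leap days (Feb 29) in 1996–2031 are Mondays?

Leap years in 1996–2031: 9 of them.
Feb 29 weekday advances by 5 (mod 7) from one leap year to the next four years later (or differs when a century non-leap intervenes).
Leap-day weekdays: 1996:Thu 2000:Tue 2004:Sun 2008:Fri 2012:Wed 2016:Mon✓ 2020:Sat 2024:Thu 2028:Tue
Monday: 2016 → 1.

1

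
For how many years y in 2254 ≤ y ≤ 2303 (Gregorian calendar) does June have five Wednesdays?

13

June has 30 days; it has five Wednesdays when Wednesday falls among the first (month-length − 28) days — i.e. when June 1 is one of Wednesday/Tuesday.
June 1 by year: 2254:Thu 2255:Fri 2256:Sun 2257:Mon 2258:Tue✓ 2259:Wed✓ 2260:Fri 2261:Sat 2262:Sun 2263:Mon 2264:Wed✓ 2265:Thu 2266:Fri 2267:Sat 2268:Mon …(20 more)… 2289:Sat 2290:Sun 2291:Mon 2292:Wed✓ 2293:Thu 2294:Fri 2295:Sat 2296:Mon 2297:Tue✓ 2298:Wed✓ 2299:Thu 2300:Fri 2301:Sat 2302:Sun 2303:Mon
Years with five Wednesdays: 2258, 2259, 2264, 2269, 2270, 2275, 2280, 2281, 2286, 2287, 2292, 2297, 2298 → 13.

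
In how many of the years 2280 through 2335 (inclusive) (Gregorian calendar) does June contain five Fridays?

June has 30 days; it has five Fridays when Friday falls among the first (month-length − 28) days — i.e. when June 1 is one of Friday/Thursday.
June 1 by year: 2280:Tue 2281:Wed 2282:Thu✓ 2283:Fri✓ 2284:Sun 2285:Mon 2286:Tue 2287:Wed 2288:Fri✓ 2289:Sat 2290:Sun 2291:Mon 2292:Wed 2293:Thu✓ 2294:Fri✓ …(26 more)… 2321:Wed 2322:Thu✓ 2323:Fri✓ 2324:Sun 2325:Mon 2326:Tue 2327:Wed 2328:Fri✓ 2329:Sat 2330:Sun 2331:Mon 2332:Wed 2333:Thu✓ 2334:Fri✓ 2335:Sat
Years with five Fridays: 2282, 2283, 2288, 2293, 2294, 2299, 2300, 2305, 2306, 2311, 2316, 2317, 2322, 2323, 2328, 2333, 2334 → 17.

17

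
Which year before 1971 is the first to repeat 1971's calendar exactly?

1965

Two years share a calendar iff Jan 1 falls on the same weekday and both are leap or both are common. 1971: Jan 1 is Friday, common year.
1970: Jan 1 Thursday, common
1969: Jan 1 Wednesday, common
1968: Jan 1 Monday, leap
1967: Jan 1 Sunday, common
1966: Jan 1 Saturday, common
1965: Jan 1 Friday, common
1965 matches on both conditions.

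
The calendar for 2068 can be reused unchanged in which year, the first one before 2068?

Two years share a calendar iff Jan 1 falls on the same weekday and both are leap or both are common. 2068: Jan 1 is Sunday, leap year.
2067: Jan 1 Saturday, common
2066: Jan 1 Friday, common
2065: Jan 1 Thursday, common
2064: Jan 1 Tuesday, leap
2063: Jan 1 Monday, common
2062: Jan 1 Sunday, common
2061: Jan 1 Saturday, common
2060: Jan 1 Thursday, leap
2059: Jan 1 Wednesday, common
2058: Jan 1 Tuesday, common
2057: Jan 1 Monday, common
2056: Jan 1 Saturday, leap
2055: Jan 1 Friday, common
2054: Jan 1 Thursday, common
2053: Jan 1 Wednesday, common
2052: Jan 1 Monday, leap
2051: Jan 1 Sunday, common
2050: Jan 1 Saturday, common
2049: Jan 1 Friday, common
2048: Jan 1 Wednesday, leap
2047: Jan 1 Tuesday, common
2046: Jan 1 Monday, common
2045: Jan 1 Sunday, common
2044: Jan 1 Friday, leap
2043: Jan 1 Thursday, common
2042: Jan 1 Wednesday, common
2041: Jan 1 Tuesday, common
2040: Jan 1 Sunday, leap
2040 matches on both conditions.

2040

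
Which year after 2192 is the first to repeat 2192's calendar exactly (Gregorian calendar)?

Two years share a calendar iff Jan 1 falls on the same weekday and both are leap or both are common. 2192: Jan 1 is Sunday, leap year.
2193: Jan 1 Tuesday, common
2194: Jan 1 Wednesday, common
2195: Jan 1 Thursday, common
2196: Jan 1 Friday, leap
2197: Jan 1 Sunday, common
2198: Jan 1 Monday, common
2199: Jan 1 Tuesday, common
2200: Jan 1 Wednesday, common
2201: Jan 1 Thursday, common
2202: Jan 1 Friday, common
2203: Jan 1 Saturday, common
2204: Jan 1 Sunday, leap
2204 matches on both conditions.

2204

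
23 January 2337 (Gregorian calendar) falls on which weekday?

January 1, 2337 is a Friday.
January 23 is day 23 of the year, i.e. 22 days after Jan 1.
22 mod 7 = 1, so advance 1 weekday from Friday: Saturday.

Saturday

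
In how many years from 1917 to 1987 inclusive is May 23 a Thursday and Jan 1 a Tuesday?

8

Check each year's weekday for May 23 and Jan 1:
  1917: Wed/Mon  1918: Thu/Tue ✓  1919: Fri/Wed  1920: Sun/Thu  1921: Mon/Sat  1922: Tue/Sun  1923: Wed/Mon  1924: Fri/Tue  1925: Sat/Thu  1926: Sun/Fri  1927: Mon/Sat  1928: Wed/Sun  1929: Thu/Tue ✓  1930: Fri/Wed  …(43 more)…  1974: Thu/Tue ✓  1975: Fri/Wed  1976: Sun/Thu  1977: Mon/Sat  1978: Tue/Sun  1979: Wed/Mon  1980: Fri/Tue  1981: Sat/Thu  1982: Sun/Fri  1983: Mon/Sat  1984: Wed/Sun  1985: Thu/Tue ✓  1986: Fri/Wed  1987: Sat/Thu
Both conditions hold in: 1918, 1929, 1935, 1946, 1957, 1963, 1974, 1985 — 8.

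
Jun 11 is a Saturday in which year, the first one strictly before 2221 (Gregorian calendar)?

2214

From one year to the next, a fixed date's weekday advances by 1, or by 2 when a Feb 29 lies between the two dates.
2221: June 11 is Monday.
2220: Sunday (−1)
2219: Friday (−2)
2218: Thursday (−1)
2217: Wednesday (−1)
2216: Tuesday (−1)
2215: Sunday (−2)
2214: Saturday (−1)
Jun 11 falls on a Saturday in 2214.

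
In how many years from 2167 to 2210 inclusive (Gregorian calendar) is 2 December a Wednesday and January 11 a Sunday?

6

Check each year's weekday for 2 December and January 11:
  2167: Wed/Sun ✓  2168: Fri/Mon  2169: Sat/Wed  2170: Sun/Thu  2171: Mon/Fri  2172: Wed/Sat  2173: Thu/Mon  2174: Fri/Tue  2175: Sat/Wed  2176: Mon/Thu  2177: Tue/Sat  2178: Wed/Sun ✓  2179: Thu/Mon  2180: Sat/Tue  …(16 more)…  2197: Sat/Wed  2198: Sun/Thu  2199: Mon/Fri  2200: Tue/Sat  2201: Wed/Sun ✓  2202: Thu/Mon  2203: Fri/Tue  2204: Sun/Wed  2205: Mon/Fri  2206: Tue/Sat  2207: Wed/Sun ✓  2208: Fri/Mon  2209: Sat/Wed  2210: Sun/Thu
Both conditions hold in: 2167, 2178, 2189, 2195, 2201, 2207 — 6.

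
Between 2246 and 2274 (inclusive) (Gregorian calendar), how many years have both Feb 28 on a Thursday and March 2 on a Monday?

0

Check each year's weekday for Feb 28 and March 2:
  2246: Sat/Mon  2247: Sun/Tue  2248: Mon/Thu  2249: Wed/Fri  2250: Thu/Sat  2251: Fri/Sun  2252: Sat/Tue  2253: Mon/Wed  2254: Tue/Thu  2255: Wed/Fri  2256: Thu/Sun  2257: Sat/Mon  2258: Sun/Tue  2259: Mon/Wed  2260: Tue/Fri  2261: Thu/Sat  2262: Fri/Sun  2263: Sat/Mon  2264: Sun/Wed  2265: Tue/Thu  2266: Wed/Fri  2267: Thu/Sat  2268: Fri/Mon  2269: Sun/Tue  2270: Mon/Wed  2271: Tue/Thu  2272: Wed/Sat  2273: Fri/Sun  2274: Sat/Mon
Both conditions hold in: no year — 0.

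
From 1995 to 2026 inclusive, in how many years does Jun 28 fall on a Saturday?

5

Track Jun 28's weekday year by year (advancing +1, or +2 across a Feb 29):
  1995: Wed  1996: Fri (+2)  1997: Sat (+1) ✓  1998: Sun (+1)  1999: Mon (+1)
  2000: Wed (+2)  2001: Thu (+1)  2002: Fri (+1)  2003: Sat (+1) ✓  2004: Mon (+2)
  2005: Tue (+1)  2006: Wed (+1)  2007: Thu (+1)  2008: Sat (+2) ✓  … (4 more years) …
  2013: Fri (+1)  2014: Sat (+1) ✓  2015: Sun (+1)  2016: Tue (+2)  2017: Wed (+1)
  2018: Thu (+1)  2019: Fri (+1)  2020: Sun (+2)  2021: Mon (+1)  2022: Tue (+1)
  2023: Wed (+1)  2024: Fri (+2)  2025: Sat (+1) ✓  2026: Sun (+1)
Saturday years: 1997, 2003, 2008, 2014, 2025 — 5 in total.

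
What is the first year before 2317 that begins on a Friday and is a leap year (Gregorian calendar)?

Jan 1 advances by 2 weekdays after a leap year and by 1 after a common year.
2317: Jan 1 is Monday.
2316: Saturday (leap)
2315: Friday
2314: Thursday
2313: Wednesday
2312: Monday (leap)
2311: Sunday
2310: Saturday
2309: Friday
2308: Wednesday (leap)
2307: Tuesday
2306: Monday
2305: Sunday
2304: Friday (leap)
2304 begins on a Friday and is a leap year.

2304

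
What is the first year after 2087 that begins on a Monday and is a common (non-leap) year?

Jan 1 advances by 2 weekdays after a leap year and by 1 after a common year.
2087: Jan 1 is Wednesday.
2088: Thursday (leap)
2089: Saturday
2090: Sunday
2091: Monday
2091 begins on a Monday and is a common year.

2091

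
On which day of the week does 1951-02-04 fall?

Sunday

January 1, 1951 is a Monday.
February 4 is day 35 of the year, i.e. 34 days after Jan 1.
34 mod 7 = 6, so advance 6 weekdays from Monday: Sunday.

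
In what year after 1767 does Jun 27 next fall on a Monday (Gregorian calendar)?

1768

From one year to the next, a fixed date's weekday advances by 1, or by 2 when a Feb 29 lies between the two dates.
1767: June 27 is Saturday.
1768: Monday (+2)
Jun 27 falls on a Monday in 1768.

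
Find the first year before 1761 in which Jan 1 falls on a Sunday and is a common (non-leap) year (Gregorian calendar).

1758

Jan 1 advances by 2 weekdays after a leap year and by 1 after a common year.
1761: Jan 1 is Thursday.
1760: Tuesday (leap)
1759: Monday
1758: Sunday
1758 begins on a Sunday and is a common year.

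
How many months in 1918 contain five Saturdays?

A month of length L has five Saturdays iff its first Saturday is on day ≤ L−28 (so day 1–3 in a 31-day month, 1–2 in a 30-day month, day 1 in a leap February).
Checking each month of 1918: Jan starts Tue (31d); Feb starts Fri (28d); Mar starts Fri (31d) ✓; Apr starts Mon (30d); May starts Wed (31d); Jun starts Sat (30d) ✓; Jul starts Mon (31d); Aug starts Thu (31d) ✓; Sep starts Sun (30d); Oct starts Tue (31d); Nov starts Fri (30d) ✓; Dec starts Sun (31d).
Five-Saturday months: March, June, August, November → 4.

4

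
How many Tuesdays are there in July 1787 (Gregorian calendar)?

July 1787 has 31 days and begins on Sunday.
The first Tuesday is July 3.
Tuesdays fall on 3, 10, 17, 24, 31 — that's 5.

5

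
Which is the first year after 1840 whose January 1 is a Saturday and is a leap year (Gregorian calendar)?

Jan 1 advances by 2 weekdays after a leap year and by 1 after a common year.
1840: Jan 1 is Wednesday (leap).
1841: Friday
1842: Saturday
1843: Sunday
1844: Monday (leap)
1845: Wednesday
1846: Thursday
1847: Friday
1848: Saturday (leap)
1848 begins on a Saturday and is a leap year.

1848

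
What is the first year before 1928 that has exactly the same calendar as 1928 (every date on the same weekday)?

Two years share a calendar iff Jan 1 falls on the same weekday and both are leap or both are common. 1928: Jan 1 is Sunday, leap year.
1927: Jan 1 Saturday, common
1926: Jan 1 Friday, common
1925: Jan 1 Thursday, common
1924: Jan 1 Tuesday, leap
1923: Jan 1 Monday, common
1922: Jan 1 Sunday, common
1921: Jan 1 Saturday, common
1920: Jan 1 Thursday, leap
1919: Jan 1 Wednesday, common
1918: Jan 1 Tuesday, common
1917: Jan 1 Monday, common
1916: Jan 1 Saturday, leap
1915: Jan 1 Friday, common
1914: Jan 1 Thursday, common
1913: Jan 1 Wednesday, common
1912: Jan 1 Monday, leap
1911: Jan 1 Sunday, common
1910: Jan 1 Saturday, common
1909: Jan 1 Friday, common
1908: Jan 1 Wednesday, leap
1907: Jan 1 Tuesday, common
1906: Jan 1 Monday, common
1905: Jan 1 Sunday, common
1904: Jan 1 Friday, leap
1903: Jan 1 Thursday, common
1902: Jan 1 Wednesday, common
1901: Jan 1 Tuesday, common
1900: Jan 1 Monday, common
1899: Jan 1 Sunday, common
1898: Jan 1 Saturday, common
1897: Jan 1 Friday, common
1896: Jan 1 Wednesday, leap
1895: Jan 1 Tuesday, common
1894: Jan 1 Monday, common
1893: Jan 1 Sunday, common
1892: Jan 1 Friday, leap
1891: Jan 1 Thursday, common
1890: Jan 1 Wednesday, common
1889: Jan 1 Tuesday, common
1888: Jan 1 Sunday, leap
1888 matches on both conditions.

1888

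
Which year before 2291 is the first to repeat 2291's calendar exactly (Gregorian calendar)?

Two years share a calendar iff Jan 1 falls on the same weekday and both are leap or both are common. 2291: Jan 1 is Thursday, common year.
2290: Jan 1 Wednesday, common
2289: Jan 1 Tuesday, common
2288: Jan 1 Sunday, leap
2287: Jan 1 Saturday, common
2286: Jan 1 Friday, common
2285: Jan 1 Thursday, common
2285 matches on both conditions.

2285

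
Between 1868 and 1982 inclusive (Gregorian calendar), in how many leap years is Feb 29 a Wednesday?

Leap years in 1868–1982: 28 of them.
Feb 29 weekday advances by 5 (mod 7) from one leap year to the next four years later (or differs when a century non-leap intervenes).
Leap-day weekdays: 1868:Sat 1872:Thu 1876:Tue 1880:Sun 1884:Fri 1888:Wed✓ 1892:Mon 1896:Sat 1904:Mon 1908:Sat 1912:Thu 1916:Tue 1920:Sun 1924:Fri 1928:Wed✓ 1932:Mon 1936:Sat 1940:Thu 1944:Tue 1948:Sun 1952:Fri 1956:Wed✓ 1960:Mon 1964:Sat 1968:Thu 1972:Tue 1976:Sun 1980:Fri
Wednesday: 1888, 1928, 1956 → 3.

3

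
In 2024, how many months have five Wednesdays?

4

A month of length L has five Wednesdays iff its first Wednesday is on day ≤ L−28 (so day 1–3 in a 31-day month, 1–2 in a 30-day month, day 1 in a leap February).
Checking each month of 2024: Jan starts Mon (31d) ✓; Feb starts Thu (29d); Mar starts Fri (31d); Apr starts Mon (30d); May starts Wed (31d) ✓; Jun starts Sat (30d); Jul starts Mon (31d) ✓; Aug starts Thu (31d); Sep starts Sun (30d); Oct starts Tue (31d) ✓; Nov starts Fri (30d); Dec starts Sun (31d).
Five-Wednesday months: January, May, July, October → 4.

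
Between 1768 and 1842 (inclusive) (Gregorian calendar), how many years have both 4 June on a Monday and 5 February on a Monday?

8

Check each year's weekday for 4 June and 5 February:
  1768: Sat/Fri  1769: Sun/Sun  1770: Mon/Mon ✓  1771: Tue/Tue  1772: Thu/Wed  1773: Fri/Fri  1774: Sat/Sat  1775: Sun/Sun  1776: Tue/Mon  1777: Wed/Wed  1778: Thu/Thu  1779: Fri/Fri  1780: Sun/Sat  1781: Mon/Mon ✓  …(47 more)…  1829: Thu/Thu  1830: Fri/Fri  1831: Sat/Sat  1832: Mon/Sun  1833: Tue/Tue  1834: Wed/Wed  1835: Thu/Thu  1836: Sat/Fri  1837: Sun/Sun  1838: Mon/Mon ✓  1839: Tue/Tue  1840: Thu/Wed  1841: Fri/Fri  1842: Sat/Sat
Both conditions hold in: 1770, 1781, 1787, 1798, 1810, 1821, 1827, 1838 — 8.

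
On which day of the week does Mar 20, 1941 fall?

Thursday

January 1, 1941 is a Wednesday.
March 20 is day 79 of the year, i.e. 78 days after Jan 1.
78 mod 7 = 1, so advance 1 weekday from Wednesday: Thursday.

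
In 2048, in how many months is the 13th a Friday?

2

Check the 13th of each month of 2048: Jan 13: Mon, Feb 13: Thu, Mar 13: Fri, Apr 13: Mon, May 13: Wed, Jun 13: Sat, Jul 13: Mon, Aug 13: Thu, Sep 13: Sun, Oct 13: Tue, Nov 13: Fri, Dec 13: Sun.
Friday occurs in March, November — 2 months.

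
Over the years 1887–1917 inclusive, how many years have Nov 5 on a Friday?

3

Track Nov 5's weekday year by year (advancing +1, or +2 across a Feb 29):
  1887: Sat  1888: Mon (+2)  1889: Tue (+1)  1890: Wed (+1)  1891: Thu (+1)
  1892: Sat (+2)  1893: Sun (+1)  1894: Mon (+1)  1895: Tue (+1)  1896: Thu (+2)
  1897: Fri (+1) ✓  1898: Sat (+1)  1899: Sun (+1)  1900: Mon (+1)  … (3 more years) …
  1904: Sat (+2)  1905: Sun (+1)  1906: Mon (+1)  1907: Tue (+1)  1908: Thu (+2)
  1909: Fri (+1) ✓  1910: Sat (+1)  1911: Sun (+1)  1912: Tue (+2)  1913: Wed (+1)
  1914: Thu (+1)  1915: Fri (+1) ✓  1916: Sun (+2)  1917: Mon (+1)
Friday years: 1897, 1909, 1915 — 3 in total.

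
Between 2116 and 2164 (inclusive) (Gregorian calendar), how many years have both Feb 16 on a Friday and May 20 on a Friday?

Check each year's weekday for Feb 16 and May 20:
  2116: Sun/Wed  2117: Tue/Thu  2118: Wed/Fri  2119: Thu/Sat  2120: Fri/Mon  2121: Sun/Tue  2122: Mon/Wed  2123: Tue/Thu  2124: Wed/Sat  2125: Fri/Sun  2126: Sat/Mon  2127: Sun/Tue  2128: Mon/Thu  2129: Wed/Fri  …(21 more)…  2151: Tue/Thu  2152: Wed/Sat  2153: Fri/Sun  2154: Sat/Mon  2155: Sun/Tue  2156: Mon/Thu  2157: Wed/Fri  2158: Thu/Sat  2159: Fri/Sun  2160: Sat/Tue  2161: Mon/Wed  2162: Tue/Thu  2163: Wed/Fri  2164: Thu/Sun
Both conditions hold in: no year — 0.

0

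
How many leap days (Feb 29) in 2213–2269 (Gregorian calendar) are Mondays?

2

Leap years in 2213–2269: 14 of them.
Feb 29 weekday advances by 5 (mod 7) from one leap year to the next four years later (or differs when a century non-leap intervenes).
Leap-day weekdays: 2216:Thu 2220:Tue 2224:Sun 2228:Fri 2232:Wed 2236:Mon✓ 2240:Sat 2244:Thu 2248:Tue 2252:Sun 2256:Fri 2260:Wed 2264:Mon✓ 2268:Sat
Monday: 2236, 2264 → 2.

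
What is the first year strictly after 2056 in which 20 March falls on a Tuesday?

2057

From one year to the next, a fixed date's weekday advances by 1, or by 2 when a Feb 29 lies between the two dates.
2056: March 20 is Monday.
2057: Tuesday (+1)
20 March falls on a Tuesday in 2057.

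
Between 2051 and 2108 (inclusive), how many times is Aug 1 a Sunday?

Track Aug 1's weekday year by year (advancing +1, or +2 across a Feb 29):
  2051: Tue  2052: Thu (+2)  2053: Fri (+1)  2054: Sat (+1)  2055: Sun (+1) ✓
  2056: Tue (+2)  2057: Wed (+1)  2058: Thu (+1)  2059: Fri (+1)  2060: Sun (+2) ✓
  2061: Mon (+1)  2062: Tue (+1)  2063: Wed (+1)  2064: Fri (+2)  … (30 more years) …
  2095: Mon (+1)  2096: Wed (+2)  2097: Thu (+1)  2098: Fri (+1)  2099: Sat (+1)
  2100: Sun (+1) ✓  2101: Mon (+1)  2102: Tue (+1)  2103: Wed (+1)  2104: Fri (+2)
  2105: Sat (+1)  2106: Sun (+1) ✓  2107: Mon (+1)  2108: Wed (+2)
Sunday years: 2055, 2060, 2066, 2077, 2083, 2088, 2094, 2100, 2106 — 9 in total.

9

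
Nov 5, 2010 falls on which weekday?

January 1, 2010 is a Friday.
November 5 is day 309 of the year, i.e. 308 days after Jan 1.
308 mod 7 = 0, so advance 0 weekdays from Friday: Friday.

Friday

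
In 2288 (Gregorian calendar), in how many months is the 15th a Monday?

1

Check the 15th of each month of 2288: Jan 15: Sun, Feb 15: Wed, Mar 15: Thu, Apr 15: Sun, May 15: Tue, Jun 15: Fri, Jul 15: Sun, Aug 15: Wed, Sep 15: Sat, Oct 15: Mon, Nov 15: Thu, Dec 15: Sat.
Monday occurs in October — 1 month.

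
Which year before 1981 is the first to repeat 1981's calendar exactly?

Two years share a calendar iff Jan 1 falls on the same weekday and both are leap or both are common. 1981: Jan 1 is Thursday, common year.
1980: Jan 1 Tuesday, leap
1979: Jan 1 Monday, common
1978: Jan 1 Sunday, common
1977: Jan 1 Saturday, common
1976: Jan 1 Thursday, leap
1975: Jan 1 Wednesday, common
1974: Jan 1 Tuesday, common
1973: Jan 1 Monday, common
1972: Jan 1 Saturday, leap
1971: Jan 1 Friday, common
1970: Jan 1 Thursday, common
1970 matches on both conditions.

1970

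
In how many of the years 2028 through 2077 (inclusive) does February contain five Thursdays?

1

February has 28 days (29 in leap years); it has five Thursdays when Thursday falls among the first (month-length − 28) days — i.e. when February 1 is Thursday in a leap year (never in a common year).
February 1 by year: 2028:Tue 2029:Thu 2030:Fri 2031:Sat 2032:Sun 2033:Tue 2034:Wed 2035:Thu 2036:Fri 2037:Sun 2038:Mon 2039:Tue 2040:Wed 2041:Fri 2042:Sat …(20 more)… 2063:Thu 2064:Fri 2065:Sun 2066:Mon 2067:Tue 2068:Wed 2069:Fri 2070:Sat 2071:Sun 2072:Mon 2073:Wed 2074:Thu 2075:Fri 2076:Sat 2077:Mon
Years with five Thursdays: 2052 → 1.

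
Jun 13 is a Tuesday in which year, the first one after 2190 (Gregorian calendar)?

From one year to the next, a fixed date's weekday advances by 1, or by 2 when a Feb 29 lies between the two dates.
2190: June 13 is Sunday.
2191: Monday (+1)
2192: Wednesday (+2)
2193: Thursday (+1)
2194: Friday (+1)
2195: Saturday (+1)
2196: Monday (+2)
2197: Tuesday (+1)
Jun 13 falls on a Tuesday in 2197.

2197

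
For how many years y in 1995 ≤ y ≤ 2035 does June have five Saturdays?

12

June has 30 days; it has five Saturdays when Saturday falls among the first (month-length − 28) days — i.e. when June 1 is one of Saturday/Friday.
June 1 by year: 1995:Thu 1996:Sat✓ 1997:Sun 1998:Mon 1999:Tue 2000:Thu 2001:Fri✓ 2002:Sat✓ 2003:Sun 2004:Tue 2005:Wed 2006:Thu 2007:Fri✓ 2008:Sun 2009:Mon …(11 more)… 2021:Tue 2022:Wed 2023:Thu 2024:Sat✓ 2025:Sun 2026:Mon 2027:Tue 2028:Thu 2029:Fri✓ 2030:Sat✓ 2031:Sun 2032:Tue 2033:Wed 2034:Thu 2035:Fri✓
Years with five Saturdays: 1996, 2001, 2002, 2007, 2012, 2013, 2018, 2019, 2024, 2029, 2030, 2035 → 12.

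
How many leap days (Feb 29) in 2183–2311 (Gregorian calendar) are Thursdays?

3

Leap years in 2183–2311: 30 of them.
Feb 29 weekday advances by 5 (mod 7) from one leap year to the next four years later (or differs when a century non-leap intervenes).
Leap-day weekdays: 2184:Sun 2188:Fri 2192:Wed 2196:Mon 2204:Wed 2208:Mon 2212:Sat 2216:Thu✓ 2220:Tue 2224:Sun 2228:Fri 2232:Wed 2236:Mon …(4 more)… 2256:Fri 2260:Wed 2264:Mon 2268:Sat 2272:Thu✓ 2276:Tue 2280:Sun 2284:Fri 2288:Wed 2292:Mon 2296:Sat 2304:Mon 2308:Sat
Thursday: 2216, 2244, 2272 → 3.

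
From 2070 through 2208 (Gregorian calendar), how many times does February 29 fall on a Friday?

Leap years in 2070–2208: 33 of them.
Feb 29 weekday advances by 5 (mod 7) from one leap year to the next four years later (or differs when a century non-leap intervenes).
Leap-day weekdays: 2072:Mon 2076:Sat 2080:Thu 2084:Tue 2088:Sun 2092:Fri✓ 2096:Wed 2104:Fri✓ 2108:Wed 2112:Mon 2116:Sat 2120:Thu 2124:Tue …(7 more)… 2156:Sun 2160:Fri✓ 2164:Wed 2168:Mon 2172:Sat 2176:Thu 2180:Tue 2184:Sun 2188:Fri✓ 2192:Wed 2196:Mon 2204:Wed 2208:Mon
Friday: 2092, 2104, 2132, 2160, 2188 → 5.

5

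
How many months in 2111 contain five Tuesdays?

4

A month of length L has five Tuesdays iff its first Tuesday is on day ≤ L−28 (so day 1–3 in a 31-day month, 1–2 in a 30-day month, day 1 in a leap February).
Checking each month of 2111: Jan starts Thu (31d); Feb starts Sun (28d); Mar starts Sun (31d) ✓; Apr starts Wed (30d); May starts Fri (31d); Jun starts Mon (30d) ✓; Jul starts Wed (31d); Aug starts Sat (31d); Sep starts Tue (30d) ✓; Oct starts Thu (31d); Nov starts Sun (30d); Dec starts Tue (31d) ✓.
Five-Tuesday months: March, June, September, December → 4.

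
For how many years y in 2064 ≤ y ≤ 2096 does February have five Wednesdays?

2

February has 28 days (29 in leap years); it has five Wednesdays when Wednesday falls among the first (month-length − 28) days — i.e. when February 1 is Wednesday in a leap year (never in a common year).
February 1 by year: 2064:Fri 2065:Sun 2066:Mon 2067:Tue 2068:Wed✓ 2069:Fri 2070:Sat 2071:Sun 2072:Mon 2073:Wed 2074:Thu 2075:Fri 2076:Sat 2077:Mon 2078:Tue …(3 more)… 2082:Sun 2083:Mon 2084:Tue 2085:Thu 2086:Fri 2087:Sat 2088:Sun 2089:Tue 2090:Wed 2091:Thu 2092:Fri 2093:Sun 2094:Mon 2095:Tue 2096:Wed✓
Years with five Wednesdays: 2068, 2096 → 2.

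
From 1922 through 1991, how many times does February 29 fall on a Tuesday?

2

Leap years in 1922–1991: 17 of them.
Feb 29 weekday advances by 5 (mod 7) from one leap year to the next four years later (or differs when a century non-leap intervenes).
Leap-day weekdays: 1924:Fri 1928:Wed 1932:Mon 1936:Sat 1940:Thu 1944:Tue✓ 1948:Sun 1952:Fri 1956:Wed 1960:Mon 1964:Sat 1968:Thu 1972:Tue✓ 1976:Sun 1980:Fri 1984:Wed 1988:Mon
Tuesday: 1944, 1972 → 2.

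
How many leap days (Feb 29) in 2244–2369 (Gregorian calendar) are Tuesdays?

Leap years in 2244–2369: 31 of them.
Feb 29 weekday advances by 5 (mod 7) from one leap year to the next four years later (or differs when a century non-leap intervenes).
Leap-day weekdays: 2244:Thu 2248:Tue✓ 2252:Sun 2256:Fri 2260:Wed 2264:Mon 2268:Sat 2272:Thu 2276:Tue✓ 2280:Sun 2284:Fri 2288:Wed 2292:Mon …(5 more)… 2320:Sun 2324:Fri 2328:Wed 2332:Mon 2336:Sat 2340:Thu 2344:Tue✓ 2348:Sun 2352:Fri 2356:Wed 2360:Mon 2364:Sat 2368:Thu
Tuesday: 2248, 2276, 2316, 2344 → 4.

4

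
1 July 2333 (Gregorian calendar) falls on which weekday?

Saturday

January 1, 2333 is a Sunday.
July 1 is day 182 of the year, i.e. 181 days after Jan 1.
181 mod 7 = 6, so advance 6 weekdays from Sunday: Saturday.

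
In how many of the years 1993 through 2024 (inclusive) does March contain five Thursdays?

14

March has 31 days; it has five Thursdays when Thursday falls among the first (month-length − 28) days — i.e. when March 1 is one of Thursday/Wednesday/Tuesday.
March 1 by year: 1993:Mon 1994:Tue✓ 1995:Wed✓ 1996:Fri 1997:Sat 1998:Sun 1999:Mon 2000:Wed✓ 2001:Thu✓ 2002:Fri 2003:Sat 2004:Mon 2005:Tue✓ 2006:Wed✓ 2007:Thu✓ 2008:Sat 2009:Sun 2010:Mon 2011:Tue✓ 2012:Thu✓ 2013:Fri 2014:Sat 2015:Sun 2016:Tue✓ 2017:Wed✓ 2018:Thu✓ 2019:Fri 2020:Sun 2021:Mon 2022:Tue✓ 2023:Wed✓ 2024:Fri
Years with five Thursdays: 1994, 1995, 2000, 2001, 2005, 2006, 2007, 2011, 2012, 2016, 2017, 2018, 2022, 2023 → 14.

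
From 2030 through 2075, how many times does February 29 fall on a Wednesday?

Leap years in 2030–2075: 11 of them.
Feb 29 weekday advances by 5 (mod 7) from one leap year to the next four years later (or differs when a century non-leap intervenes).
Leap-day weekdays: 2032:Sun 2036:Fri 2040:Wed✓ 2044:Mon 2048:Sat 2052:Thu 2056:Tue 2060:Sun 2064:Fri 2068:Wed✓ 2072:Mon
Wednesday: 2040, 2068 → 2.

2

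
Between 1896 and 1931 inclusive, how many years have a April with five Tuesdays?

10

April has 30 days; it has five Tuesdays when Tuesday falls among the first (month-length − 28) days — i.e. when April 1 is one of Tuesday/Monday.
April 1 by year: 1896:Wed 1897:Thu 1898:Fri 1899:Sat 1900:Sun 1901:Mon✓ 1902:Tue✓ 1903:Wed 1904:Fri 1905:Sat 1906:Sun 1907:Mon✓ 1908:Wed 1909:Thu 1910:Fri …(6 more)… 1917:Sun 1918:Mon✓ 1919:Tue✓ 1920:Thu 1921:Fri 1922:Sat 1923:Sun 1924:Tue✓ 1925:Wed 1926:Thu 1927:Fri 1928:Sun 1929:Mon✓ 1930:Tue✓ 1931:Wed
Years with five Tuesdays: 1901, 1902, 1907, 1912, 1913, 1918, 1919, 1924, 1929, 1930 → 10.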